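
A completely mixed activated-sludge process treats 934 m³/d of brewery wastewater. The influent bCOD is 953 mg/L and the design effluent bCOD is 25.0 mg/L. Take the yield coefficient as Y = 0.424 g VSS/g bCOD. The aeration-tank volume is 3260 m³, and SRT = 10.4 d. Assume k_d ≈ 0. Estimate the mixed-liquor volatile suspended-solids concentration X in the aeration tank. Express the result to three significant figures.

Without decay, X = Y Q (S₀−S) θ_c / V = 0.424 × 934 × (953 − 25.0) × 10.4 / 3260 = 1172 mg/L.

X ≈ 1170 mg/L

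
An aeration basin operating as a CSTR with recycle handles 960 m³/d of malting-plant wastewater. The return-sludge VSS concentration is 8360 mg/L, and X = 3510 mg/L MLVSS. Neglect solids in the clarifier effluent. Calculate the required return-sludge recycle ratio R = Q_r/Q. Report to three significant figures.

R ≈ 0.724

Mass balance around the secondary clarifier (neglecting effluent solids): R = X / (X_r − X) = 3510 / (8360 − 3510) = 0.7237.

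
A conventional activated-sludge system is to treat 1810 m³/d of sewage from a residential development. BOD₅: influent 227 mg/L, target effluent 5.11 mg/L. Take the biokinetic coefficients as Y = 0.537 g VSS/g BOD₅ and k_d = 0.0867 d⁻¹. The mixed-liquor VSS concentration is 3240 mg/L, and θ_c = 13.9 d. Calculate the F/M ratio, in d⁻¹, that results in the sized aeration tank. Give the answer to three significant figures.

F/M ≈ 0.302 d⁻¹

From the SRT design equation V = Y Q (S₀−S) θ_c / [X (1 + k_d θ_c)] = 0.537 × 1810 × (227 − 5.11) × 13.9 / [3240 × (1 + 0.0867 × 13.9)] = 3×10^6 / 7145 = 419.6 m³.
F/M = applied load / biomass = Q·S₀/(V·X) = 1810 × 227 / (419.6 × 3240) = 0.3022 d⁻¹.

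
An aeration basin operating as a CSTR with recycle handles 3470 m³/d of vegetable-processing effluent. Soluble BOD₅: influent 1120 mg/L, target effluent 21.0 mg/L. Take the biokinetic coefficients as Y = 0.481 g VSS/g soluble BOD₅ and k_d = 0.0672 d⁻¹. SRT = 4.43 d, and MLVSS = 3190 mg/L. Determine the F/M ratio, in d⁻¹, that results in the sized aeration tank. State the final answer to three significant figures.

F/M ≈ 0.621 d⁻¹

Steady-state biomass mass balance: V·X·(1 + k_d·θ_c) = Y·Q·(S₀ − S)·θ_c, so V = 0.481 × 3470 × (1120 − 21.0) × 4.43 / [3190 × (1 + 0.0672 × 4.43)] = 8.13×10^6 / 4140 = 1963 m³.
F/M = Q·S₀ / (V·X) = 3470 × 1120 / (1963 × 3190) = 0.6206 g soluble BOD₅·(g VSS·d)⁻¹.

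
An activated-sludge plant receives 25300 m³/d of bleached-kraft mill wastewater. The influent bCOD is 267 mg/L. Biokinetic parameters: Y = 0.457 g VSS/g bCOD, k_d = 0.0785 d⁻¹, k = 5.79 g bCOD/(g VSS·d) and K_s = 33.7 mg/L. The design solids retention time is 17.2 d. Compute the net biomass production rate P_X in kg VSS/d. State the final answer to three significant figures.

P_X ≈ 1300 kg VSS/d

For a completely mixed reactor with recycle the Lawrence–McCarty relation gives S = K_s·(1 + k_d·θ_c) / [θ_c·(Y·k − k_d) − 1] = 33.7 × (1 + 0.0785 × 17.2) / [17.2 × (0.457 × 5.79 − 0.0785) − 1] = 79.20 / 43.16 = 1.835 mg/L.
The observed yield is Y_obs = Y/(1 + k_d·θ_c) = 0.457 / (1 + 0.0785 × 17.2) = 0.457 / 2.350 = 0.1945 g VSS per g bCOD removed.
Substrate removed = Q·(S₀ − S) = 25300 m³/d × (267 − 1.84) g/m³ = 6.71×10^6 g/d = 6709 kg/d.
Biomass produced: P_X = Y_obs·Q·ΔS = 0.1945 × 6709 ≈ 1304 kg VSS/d.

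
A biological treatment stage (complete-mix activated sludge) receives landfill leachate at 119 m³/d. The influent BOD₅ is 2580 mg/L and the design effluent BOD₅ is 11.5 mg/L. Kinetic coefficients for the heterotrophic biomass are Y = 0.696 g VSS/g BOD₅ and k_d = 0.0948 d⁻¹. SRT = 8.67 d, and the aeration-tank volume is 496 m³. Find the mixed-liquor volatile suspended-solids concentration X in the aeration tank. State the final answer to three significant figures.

X ≈ 2040 mg/L

From V·X·(1 + k_d·θ_c) = Y·Q·(S₀ − S)·θ_c: X = 0.696 × 119 × (2580 − 11.5) × 8.67 / [496 × (1 + 0.0948 × 8.67)] = 2041 mg/L.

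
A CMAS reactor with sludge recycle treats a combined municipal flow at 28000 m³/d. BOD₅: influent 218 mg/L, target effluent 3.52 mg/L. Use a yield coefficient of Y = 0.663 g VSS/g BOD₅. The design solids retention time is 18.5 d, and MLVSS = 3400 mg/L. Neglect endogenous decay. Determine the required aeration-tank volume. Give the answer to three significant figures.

With k_d = 0 the design equation reduces to V = Y Q (S₀−S) θ_c / X = 0.663 × 28000 × (218 − 3.52) × 18.5 / 3400 = 21665 m³.

V ≈ 21700 m³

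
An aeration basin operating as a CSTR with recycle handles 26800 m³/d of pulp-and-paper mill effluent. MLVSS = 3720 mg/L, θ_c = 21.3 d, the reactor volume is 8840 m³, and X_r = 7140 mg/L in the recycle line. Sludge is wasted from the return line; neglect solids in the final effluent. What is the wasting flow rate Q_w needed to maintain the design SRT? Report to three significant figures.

Q_w ≈ 216 m³/d

Wasting from the return line (neglecting effluent solids): Q_w = V·X / (θ_c·X_r) = 8840 × 3720 / (21.3 × 7140) = 216.2 m³/d.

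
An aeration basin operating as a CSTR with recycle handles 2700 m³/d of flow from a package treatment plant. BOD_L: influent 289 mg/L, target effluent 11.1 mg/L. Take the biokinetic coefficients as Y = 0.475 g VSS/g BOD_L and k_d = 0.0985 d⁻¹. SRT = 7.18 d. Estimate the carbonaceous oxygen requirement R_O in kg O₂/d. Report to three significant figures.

R_O ≈ 454 kg O₂/d

Observed yield with endogenous decay: Y_obs = Y / (1 + k_d·θ_c) = 0.475 / (1 + 0.0985 × 7.18) = 0.475 / 1.707 = 0.2782 g VSS/g BOD_L.
ΔS = 289 − 11.1 = 277.9 mg/L, so the substrate removal rate is 2700 × 277.9/1000 = 750.3 kg BOD_L/d.
P_X = Y_obs·Q·(S₀ − S) = 0.2782 × 750.3 = 208.8 kg VSS/d.
R_O = Q·(S₀ − S) − 1.42·P_X = 750.3 − 1.42 × 208.8 = 453.9 kg O₂/d.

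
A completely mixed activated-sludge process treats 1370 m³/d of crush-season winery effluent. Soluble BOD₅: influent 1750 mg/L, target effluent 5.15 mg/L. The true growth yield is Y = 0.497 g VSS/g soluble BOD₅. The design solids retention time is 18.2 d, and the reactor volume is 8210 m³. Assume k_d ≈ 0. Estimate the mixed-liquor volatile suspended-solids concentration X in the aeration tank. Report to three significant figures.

X ≈ 2630 mg/L

Without decay, X = Y Q (S₀−S) θ_c / V = 0.497 × 1370 × (1750 − 5.15) × 18.2 / 8210 = 2634 mg/L.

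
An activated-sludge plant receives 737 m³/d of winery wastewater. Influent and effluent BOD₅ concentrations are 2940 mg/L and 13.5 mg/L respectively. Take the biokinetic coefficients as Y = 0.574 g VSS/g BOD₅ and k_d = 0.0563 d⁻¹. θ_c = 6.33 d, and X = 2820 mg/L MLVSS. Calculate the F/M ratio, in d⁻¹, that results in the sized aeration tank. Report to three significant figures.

Steady-state biomass mass balance: V·X·(1 + k_d·θ_c) = Y·Q·(S₀ − S)·θ_c, so V = 0.574 × 737 × (2940 − 13.5) × 6.33 / [2820 × (1 + 0.0563 × 6.33)] = 7.84×10^6 / 3825 = 2049 m³.
Food-to-microorganism ratio F/M = Q S₀ / (V X) = 737 × 2940 / (2049 × 2820) = 0.3750 d⁻¹.

F/M ≈ 0.375 d⁻¹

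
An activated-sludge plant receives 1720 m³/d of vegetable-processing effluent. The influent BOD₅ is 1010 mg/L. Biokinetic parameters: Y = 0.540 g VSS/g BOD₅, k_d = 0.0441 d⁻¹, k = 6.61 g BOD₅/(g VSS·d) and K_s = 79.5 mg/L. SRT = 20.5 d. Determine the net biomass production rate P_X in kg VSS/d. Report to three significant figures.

From the Monod/SRT balance for a CMAS, S = K_s·(1+k_d θ_c)/[θ_c·(Y k − k_d) − 1] = 79.5 × (1 + 0.0441 × 20.5) / [20.5 × (0.540 × 6.61 − 0.0441) − 1] = 151.4 / 71.27 = 2.124 mg/L.
Y_obs = Y / (1 + k_d θ_c) = 0.540 / (1 + 0.0441 × 20.5) = 0.540 / 1.904 = 0.2836.
Q·(S₀ − S) = 1720 × (1010 − 2.12) × 10⁻³ = 1734 kg/d removed.
So the net sludge growth is P_X = 0.2836 × 1734 = 491.6 kg VSS/d.

P_X ≈ 492 kg VSS/d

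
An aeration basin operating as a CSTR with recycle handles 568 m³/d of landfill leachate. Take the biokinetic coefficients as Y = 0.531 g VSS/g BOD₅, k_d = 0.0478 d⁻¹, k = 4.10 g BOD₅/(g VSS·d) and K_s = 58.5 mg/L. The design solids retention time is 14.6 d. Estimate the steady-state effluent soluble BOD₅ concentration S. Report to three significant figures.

For a completely mixed reactor with recycle the Lawrence–McCarty relation gives S = K_s·(1 + k_d·θ_c) / [θ_c·(Y·k − k_d) − 1] = 58.5 × (1 + 0.0478 × 14.6) / [14.6 × (0.531 × 4.10 − 0.0478) − 1] = 99.33 / 30.09 = 3.301 mg/L.

S ≈ 3.30 mg/L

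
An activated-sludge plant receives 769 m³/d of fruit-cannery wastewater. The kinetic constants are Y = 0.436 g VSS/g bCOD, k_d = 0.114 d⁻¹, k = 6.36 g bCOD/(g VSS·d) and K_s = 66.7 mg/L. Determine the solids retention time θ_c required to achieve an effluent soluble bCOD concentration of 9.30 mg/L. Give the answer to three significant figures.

θ_c ≈ 4.44 d

At the target effluent, Y k S/(K_s+S) = 0.436×6.36×9.30/76.00 = 0.3393 d⁻¹.
1/θ_c = 0.3393 − 0.114 = 0.2253 d⁻¹, so θ_c = 4.438 d.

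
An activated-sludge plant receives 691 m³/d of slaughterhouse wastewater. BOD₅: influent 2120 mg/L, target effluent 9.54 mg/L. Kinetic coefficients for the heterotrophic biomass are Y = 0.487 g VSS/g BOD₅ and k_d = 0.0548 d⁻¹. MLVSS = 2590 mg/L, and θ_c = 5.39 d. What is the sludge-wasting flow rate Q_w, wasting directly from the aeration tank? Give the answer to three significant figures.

Steady-state biomass mass balance: V·X·(1 + k_d·θ_c) = Y·Q·(S₀ − S)·θ_c, so V = 0.487 × 691 × (2120 − 9.54) × 5.39 / [2590 × (1 + 0.0548 × 5.39)] = 3.83×10^6 / 3355 = 1141 m³.
For wasting at MLVSS concentration, Q_w = V/θ_c = 1141/5.39 = 211.7 m³/d.

Q_w ≈ 212 m³/d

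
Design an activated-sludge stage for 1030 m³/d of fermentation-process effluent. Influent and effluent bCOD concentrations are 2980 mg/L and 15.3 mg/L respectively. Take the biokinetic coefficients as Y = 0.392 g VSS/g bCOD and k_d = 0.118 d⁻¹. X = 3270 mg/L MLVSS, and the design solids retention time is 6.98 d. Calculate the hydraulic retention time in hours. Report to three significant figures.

Steady-state biomass mass balance: V·X·(1 + k_d·θ_c) = Y·Q·(S₀ − S)·θ_c, so V = 0.392 × 1030 × (2980 − 15.3) × 6.98 / [3270 × (1 + 0.118 × 6.98)] = 8.36×10^6 / 5963 = 1401 m³.
HRT = V/Q = 1401 m³ / 1030 m³·d⁻¹ = 1.360 d × 24 = 32.65 h.

τ ≈ 32.6 h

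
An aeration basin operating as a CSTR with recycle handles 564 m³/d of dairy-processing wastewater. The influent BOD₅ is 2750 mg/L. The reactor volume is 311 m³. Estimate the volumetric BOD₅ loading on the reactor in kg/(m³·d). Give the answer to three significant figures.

L_v = Q S₀ / V = 564 × 2750 × 10⁻³ / 311.0 = 4.987 kg/(m³·d).

L_v ≈ 4.99 kg BOD₅/(m³·d)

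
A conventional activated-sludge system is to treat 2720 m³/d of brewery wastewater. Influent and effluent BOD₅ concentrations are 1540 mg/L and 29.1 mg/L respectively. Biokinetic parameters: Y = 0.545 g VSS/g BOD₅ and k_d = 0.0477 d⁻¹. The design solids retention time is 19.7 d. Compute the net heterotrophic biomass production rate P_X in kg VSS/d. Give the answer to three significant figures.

P_X ≈ 1150 kg VSS/d

Y_obs = Y / (1 + k_d θ_c) = 0.545 / (1 + 0.0477 × 19.7) = 0.545 / 1.940 = 0.2810.
ΔS = 1540 − 29.1 = 1511 mg/L, so the substrate removal rate is 2720 × 1511/1000 = 4110 kg BOD₅/d.
P_X = Y_obs · Q(S₀ − S) = 0.2810 × 4110 = 1155 kg VSS/d.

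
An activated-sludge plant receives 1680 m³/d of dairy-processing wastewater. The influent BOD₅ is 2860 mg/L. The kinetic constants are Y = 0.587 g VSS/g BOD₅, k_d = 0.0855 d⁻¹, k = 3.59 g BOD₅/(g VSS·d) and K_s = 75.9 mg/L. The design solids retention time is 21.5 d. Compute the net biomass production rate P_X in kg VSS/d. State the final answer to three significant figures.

Effluent substrate depends only on kinetics and SRT: S = K_s(1 + k_d θ_c) / [θ_c(Yk − k_d) − 1] = 75.9 × (1 + 0.0855 × 21.5) / [21.5 × (0.587 × 3.59 − 0.0855) − 1] = 215.4 / 42.47 = 5.072 mg/L.
Observed yield with endogenous decay: Y_obs = Y / (1 + k_d·θ_c) = 0.587 / (1 + 0.0855 × 21.5) = 0.587 / 2.838 = 0.2068 g VSS/g BOD₅.
Q·(S₀ − S) = 1680 × (2860 − 5.07) × 10⁻³ = 4796 kg/d removed.
Biomass produced: P_X = Y_obs·Q·ΔS = 0.2068 × 4796 ≈ 992.0 kg VSS/d.

P_X ≈ 992 kg VSS/d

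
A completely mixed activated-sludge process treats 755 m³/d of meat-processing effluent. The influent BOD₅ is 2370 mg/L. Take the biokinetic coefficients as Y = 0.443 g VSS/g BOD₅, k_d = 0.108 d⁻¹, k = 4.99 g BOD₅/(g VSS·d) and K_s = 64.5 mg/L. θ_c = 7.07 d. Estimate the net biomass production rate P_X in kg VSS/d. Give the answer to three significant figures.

P_X ≈ 448 kg VSS/d

For a completely mixed reactor with recycle the Lawrence–McCarty relation gives S = K_s·(1 + k_d·θ_c) / [θ_c·(Y·k − k_d) − 1] = 64.5 × (1 + 0.108 × 7.07) / [7.07 × (0.443 × 4.99 − 0.108) − 1] = 113.7 / 13.87 = 8.204 mg/L.
Correct the yield for decay: Y_obs = Y/(1 + k_d θ_c) = 0.443 / (1 + 0.108 × 7.07) = 0.443 / 1.764 = 0.2512.
Q·(S₀ − S) = 755 × (2370 − 8.20) × 10⁻³ = 1783 kg/d removed.
Net biomass production P_X = Y_obs × Q·(S₀ − S) = 0.2512 × 1783 = 447.9 kg VSS/d.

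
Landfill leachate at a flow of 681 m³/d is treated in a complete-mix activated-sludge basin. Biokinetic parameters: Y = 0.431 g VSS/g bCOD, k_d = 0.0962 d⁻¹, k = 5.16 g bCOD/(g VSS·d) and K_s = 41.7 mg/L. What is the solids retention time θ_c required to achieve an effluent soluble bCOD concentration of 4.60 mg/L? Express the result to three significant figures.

From 1/θ_c = Y·k·S/(K_s + S) − k_d: Y·k·S/(K_s+S) = 0.431 × 5.16 × 4.60 / (41.7 + 4.60) = 0.2210 d⁻¹.
1/θ_c = 0.2210 − 0.0962 = 0.1248 d⁻¹, so θ_c = 8.016 d.

θ_c ≈ 8.02 d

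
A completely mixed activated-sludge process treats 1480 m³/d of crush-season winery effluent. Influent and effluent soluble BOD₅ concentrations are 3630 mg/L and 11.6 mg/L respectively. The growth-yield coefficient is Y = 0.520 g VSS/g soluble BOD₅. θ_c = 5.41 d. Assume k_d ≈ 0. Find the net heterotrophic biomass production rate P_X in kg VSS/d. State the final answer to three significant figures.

With endogenous decay neglected, the observed yield equals the true yield: Y_obs = Y = 0.520 g VSS/g soluble BOD₅.
Mass of soluble BOD₅ removed per day: Q(S₀ − S) = 1480 × 3618 g/m³ = 5355 kg/d.
So the net sludge growth is P_X = 0.5200 × 5355 = 2785 kg VSS/d.

P_X ≈ 2780 kg VSS/d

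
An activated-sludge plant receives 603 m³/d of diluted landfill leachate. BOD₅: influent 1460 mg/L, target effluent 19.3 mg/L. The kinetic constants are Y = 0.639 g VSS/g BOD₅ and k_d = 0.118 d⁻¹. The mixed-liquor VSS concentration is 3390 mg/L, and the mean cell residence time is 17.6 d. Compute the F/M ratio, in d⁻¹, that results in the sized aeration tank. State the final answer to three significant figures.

F/M ≈ 0.277 d⁻¹

Steady-state biomass mass balance: V·X·(1 + k_d·θ_c) = Y·Q·(S₀ − S)·θ_c, so V = 0.639 × 603 × (1460 − 19.3) × 17.6 / [3390 × (1 + 0.118 × 17.6)] = 9.77×10^6 / 10430 = 936.7 m³.
Food-to-microorganism ratio F/M = Q S₀ / (V X) = 603 × 1460 / (936.7 × 3390) = 0.2772 d⁻¹.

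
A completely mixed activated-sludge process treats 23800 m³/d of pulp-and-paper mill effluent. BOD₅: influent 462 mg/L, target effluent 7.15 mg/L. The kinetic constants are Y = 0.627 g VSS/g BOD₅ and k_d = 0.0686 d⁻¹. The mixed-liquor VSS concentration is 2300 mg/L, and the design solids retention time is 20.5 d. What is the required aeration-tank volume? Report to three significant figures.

V ≈ 25100 m³

Rearranging the biomass balance for a CMAS with decay, V = Y·Q·ΔS·θ_c / [X·(1+k_d θ_c)] = 0.627 × 23800 × (462 − 7.15) × 20.5 / [2300 × (1 + 0.0686 × 20.5)] = 1.39×10^8 / 5534 = 25141 m³.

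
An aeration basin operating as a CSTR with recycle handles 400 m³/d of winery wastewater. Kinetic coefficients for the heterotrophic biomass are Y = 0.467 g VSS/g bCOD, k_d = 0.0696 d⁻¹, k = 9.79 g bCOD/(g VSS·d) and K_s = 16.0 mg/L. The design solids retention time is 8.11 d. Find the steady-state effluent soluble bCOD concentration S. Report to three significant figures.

S ≈ 0.705 mg/L

For a completely mixed reactor with recycle the Lawrence–McCarty relation gives S = K_s·(1 + k_d·θ_c) / [θ_c·(Y·k − k_d) − 1] = 16.0 × (1 + 0.0696 × 8.11) / [8.11 × (0.467 × 9.79 − 0.0696) − 1] = 25.03 / 35.51 = 0.7048 mg/L.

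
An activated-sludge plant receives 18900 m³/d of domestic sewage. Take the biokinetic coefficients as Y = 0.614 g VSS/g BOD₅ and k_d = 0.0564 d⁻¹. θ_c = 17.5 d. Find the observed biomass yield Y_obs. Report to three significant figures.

Y_obs ≈ 0.309 g VSS/g BOD₅

Observed yield with endogenous decay: Y_obs = Y / (1 + k_d·θ_c) = 0.614 / (1 + 0.0564 × 17.5) = 0.614 / 1.987 = 0.3090 g VSS/g BOD₅.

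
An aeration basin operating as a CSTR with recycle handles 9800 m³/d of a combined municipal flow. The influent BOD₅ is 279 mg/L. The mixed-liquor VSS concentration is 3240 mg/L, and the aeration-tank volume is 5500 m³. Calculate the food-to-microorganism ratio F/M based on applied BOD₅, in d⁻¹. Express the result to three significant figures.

F/M ≈ 0.153 d⁻¹

F/M = Q·S₀ / (V·X) = 9800 × 279 / (5500 × 3240) = 0.1534 g BOD₅·(g VSS·d)⁻¹.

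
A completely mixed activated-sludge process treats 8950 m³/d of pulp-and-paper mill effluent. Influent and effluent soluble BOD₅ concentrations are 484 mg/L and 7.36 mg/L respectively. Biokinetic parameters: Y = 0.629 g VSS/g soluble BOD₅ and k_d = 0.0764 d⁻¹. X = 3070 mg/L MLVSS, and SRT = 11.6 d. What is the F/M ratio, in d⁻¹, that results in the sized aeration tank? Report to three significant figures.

F/M ≈ 0.263 d⁻¹

Rearranging the biomass balance for a CMAS with decay, V = Y·Q·ΔS·θ_c / [X·(1+k_d θ_c)] = 0.629 × 8950 × (484 − 7.36) × 11.6 / [3070 × (1 + 0.0764 × 11.6)] = 3.11×10^7 / 5791 = 5375 m³.
Food-to-microorganism ratio F/M = Q S₀ / (V X) = 8950 × 484 / (5375 × 3070) = 0.2625 d⁻¹.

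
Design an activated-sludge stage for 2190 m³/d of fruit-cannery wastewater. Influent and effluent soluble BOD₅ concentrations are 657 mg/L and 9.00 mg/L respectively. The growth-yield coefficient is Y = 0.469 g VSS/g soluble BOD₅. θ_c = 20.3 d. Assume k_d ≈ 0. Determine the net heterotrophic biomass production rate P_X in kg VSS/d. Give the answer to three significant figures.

Since k_d ≈ 0, Y_obs = Y = 0.469 g VSS/g soluble BOD₅.
Q·(S₀ − S) = 2190 × (657 − 9.00) × 10⁻³ = 1419 kg/d removed.
Net biomass production P_X = Y_obs × Q·(S₀ − S) = 0.4690 × 1419 = 665.6 kg VSS/d.

P_X ≈ 666 kg VSS/d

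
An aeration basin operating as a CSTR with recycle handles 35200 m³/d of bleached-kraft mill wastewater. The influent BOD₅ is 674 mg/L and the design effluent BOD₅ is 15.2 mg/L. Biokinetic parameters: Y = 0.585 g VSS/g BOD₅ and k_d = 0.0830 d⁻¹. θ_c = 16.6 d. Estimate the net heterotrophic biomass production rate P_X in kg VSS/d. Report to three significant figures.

P_X ≈ 5710 kg VSS/d

The observed yield is Y_obs = Y/(1 + k_d·θ_c) = 0.585 / (1 + 0.0830 × 16.6) = 0.585 / 2.378 = 0.2460 g VSS per g BOD₅ removed.
Substrate removed = Q·(S₀ − S) = 35200 m³/d × (674 − 15.2) g/m³ = 2.32×10^7 g/d = 23190 kg/d.
So the net sludge growth is P_X = 0.2460 × 23190 = 5705 kg VSS/d.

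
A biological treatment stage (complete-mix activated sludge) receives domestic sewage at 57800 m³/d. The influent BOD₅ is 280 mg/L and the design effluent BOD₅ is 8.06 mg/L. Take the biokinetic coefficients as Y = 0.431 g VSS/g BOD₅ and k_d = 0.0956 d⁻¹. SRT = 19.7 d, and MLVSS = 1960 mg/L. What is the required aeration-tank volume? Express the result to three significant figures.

Rearranging the biomass balance for a CMAS with decay, V = Y·Q·ΔS·θ_c / [X·(1+k_d θ_c)] = 0.431 × 57800 × (280 − 8.06) × 19.7 / [1960 × (1 + 0.0956 × 19.7)] = 1.33×10^8 / 5651 = 23615 m³.

V ≈ 23600 m³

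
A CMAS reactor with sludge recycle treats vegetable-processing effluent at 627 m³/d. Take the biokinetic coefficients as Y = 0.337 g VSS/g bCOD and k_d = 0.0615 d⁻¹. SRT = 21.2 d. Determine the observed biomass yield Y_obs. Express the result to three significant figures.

Y_obs ≈ 0.146 g VSS/g bCOD

Y_obs = Y / (1 + k_d θ_c) = 0.337 / (1 + 0.0615 × 21.2) = 0.337 / 2.304 = 0.1463.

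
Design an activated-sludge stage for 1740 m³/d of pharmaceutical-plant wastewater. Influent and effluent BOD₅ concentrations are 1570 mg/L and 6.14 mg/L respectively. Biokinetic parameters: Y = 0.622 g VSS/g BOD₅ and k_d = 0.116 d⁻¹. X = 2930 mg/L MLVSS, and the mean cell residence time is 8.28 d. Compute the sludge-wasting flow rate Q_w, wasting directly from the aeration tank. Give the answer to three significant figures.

Rearranging the biomass balance for a CMAS with decay, V = Y·Q·ΔS·θ_c / [X·(1+k_d θ_c)] = 0.622 × 1740 × (1570 − 6.14) × 8.28 / [2930 × (1 + 0.116 × 8.28)] = 1.4×10^7 / 5744 = 2440 m³.
With mixed-liquor wasting, θ_c = V/Q_w, so Q_w = V/θ_c = 2440/8.28 = 294.7 m³/d.

Q_w ≈ 295 m³/d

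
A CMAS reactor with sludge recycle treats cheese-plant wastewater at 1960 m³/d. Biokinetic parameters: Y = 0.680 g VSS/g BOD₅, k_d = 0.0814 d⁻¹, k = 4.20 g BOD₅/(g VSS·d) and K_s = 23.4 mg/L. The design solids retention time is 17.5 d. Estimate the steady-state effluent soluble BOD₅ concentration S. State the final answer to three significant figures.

From the Monod/SRT balance for a CMAS, S = K_s·(1+k_d θ_c)/[θ_c·(Y k − k_d) − 1] = 23.4 × (1 + 0.0814 × 17.5) / [17.5 × (0.680 × 4.20 − 0.0814) − 1] = 56.73 / 47.56 = 1.193 mg/L.

S ≈ 1.19 mg/L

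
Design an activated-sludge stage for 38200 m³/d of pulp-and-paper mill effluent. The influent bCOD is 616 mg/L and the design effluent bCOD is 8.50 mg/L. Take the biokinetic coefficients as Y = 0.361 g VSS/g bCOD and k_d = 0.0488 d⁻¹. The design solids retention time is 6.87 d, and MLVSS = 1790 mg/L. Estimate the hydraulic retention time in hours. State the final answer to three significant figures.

Rearranging the biomass balance for a CMAS with decay, V = Y·Q·ΔS·θ_c / [X·(1+k_d θ_c)] = 0.361 × 38200 × (616 − 8.50) × 6.87 / [1790 × (1 + 0.0488 × 6.87)] = 5.76×10^7 / 2390 = 24080 m³.
τ = V/Q = 24080/38200 = 0.6304 d, or 15.13 h.

τ ≈ 15.1 h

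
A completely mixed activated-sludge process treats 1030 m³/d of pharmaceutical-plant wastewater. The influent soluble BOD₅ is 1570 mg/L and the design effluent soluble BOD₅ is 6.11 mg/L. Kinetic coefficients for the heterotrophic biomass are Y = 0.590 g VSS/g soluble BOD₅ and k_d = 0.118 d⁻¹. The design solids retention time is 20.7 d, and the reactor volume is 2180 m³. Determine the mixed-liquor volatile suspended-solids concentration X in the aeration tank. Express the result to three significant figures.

X ≈ 2620 mg/L

From V·X·(1 + k_d·θ_c) = Y·Q·(S₀ − S)·θ_c: X = 0.590 × 1030 × (1570 − 6.11) × 20.7 / [2180 × (1 + 0.118 × 20.7)] = 2621 mg/L.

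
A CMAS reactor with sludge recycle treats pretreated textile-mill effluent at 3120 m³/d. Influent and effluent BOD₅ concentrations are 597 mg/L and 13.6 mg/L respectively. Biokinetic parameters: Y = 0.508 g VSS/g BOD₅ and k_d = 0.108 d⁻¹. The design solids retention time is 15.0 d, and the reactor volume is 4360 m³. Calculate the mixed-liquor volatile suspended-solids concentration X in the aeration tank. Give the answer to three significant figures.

X = Y·Q·ΔS·θ_c / [V·(1 + k_d θ_c)] = 0.508 × 3120 × (597 − 13.6) × 15.0 / [4360 × (1 + 0.108 × 15.0)] = 1214 mg/L.

X ≈ 1210 mg/L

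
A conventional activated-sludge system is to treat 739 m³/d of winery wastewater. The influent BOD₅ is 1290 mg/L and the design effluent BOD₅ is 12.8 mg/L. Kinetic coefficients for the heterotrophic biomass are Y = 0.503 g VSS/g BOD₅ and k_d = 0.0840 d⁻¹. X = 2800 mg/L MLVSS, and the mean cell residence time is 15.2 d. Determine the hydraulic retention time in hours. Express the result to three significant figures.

τ ≈ 36.8 h

Rearranging the biomass balance for a CMAS with decay, V = Y·Q·ΔS·θ_c / [X·(1+k_d θ_c)] = 0.503 × 739 × (1290 − 12.8) × 15.2 / [2800 × (1 + 0.0840 × 15.2)] = 7.22×10^6 / 6375 = 1132 m³.
τ = V/Q = 1132/739 = 1.532 d, or 36.76 h.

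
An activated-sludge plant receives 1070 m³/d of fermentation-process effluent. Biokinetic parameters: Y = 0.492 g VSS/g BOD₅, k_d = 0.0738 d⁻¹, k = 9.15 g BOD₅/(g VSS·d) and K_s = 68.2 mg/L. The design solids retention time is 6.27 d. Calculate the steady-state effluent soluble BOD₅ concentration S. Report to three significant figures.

For a completely mixed reactor with recycle the Lawrence–McCarty relation gives S = K_s·(1 + k_d·θ_c) / [θ_c·(Y·k − k_d) − 1] = 68.2 × (1 + 0.0738 × 6.27) / [6.27 × (0.492 × 9.15 − 0.0738) − 1] = 99.76 / 26.76 = 3.727 mg/L.

S ≈ 3.73 mg/L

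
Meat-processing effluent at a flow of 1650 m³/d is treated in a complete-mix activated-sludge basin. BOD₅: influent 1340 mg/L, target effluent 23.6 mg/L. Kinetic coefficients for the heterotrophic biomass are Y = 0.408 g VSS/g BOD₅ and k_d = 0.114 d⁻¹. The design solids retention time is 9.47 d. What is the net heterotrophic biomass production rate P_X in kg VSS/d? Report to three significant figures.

Correct the yield for decay: Y_obs = Y/(1 + k_d θ_c) = 0.408 / (1 + 0.114 × 9.47) = 0.408 / 2.080 = 0.1962.
Mass of BOD₅ removed per day: Q(S₀ − S) = 1650 × 1316 g/m³ = 2172 kg/d.
Net biomass production P_X = Y_obs × Q·(S₀ − S) = 0.1962 × 2172 = 426.1 kg VSS/d.

P_X ≈ 426 kg VSS/d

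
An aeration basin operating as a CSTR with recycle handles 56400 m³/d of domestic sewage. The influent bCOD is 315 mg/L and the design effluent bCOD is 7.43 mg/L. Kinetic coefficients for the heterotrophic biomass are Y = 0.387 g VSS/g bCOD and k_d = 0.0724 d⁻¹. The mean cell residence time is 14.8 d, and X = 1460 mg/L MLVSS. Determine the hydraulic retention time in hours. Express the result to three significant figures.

τ ≈ 14.0 h

From the SRT design equation V = Y Q (S₀−S) θ_c / [X (1 + k_d θ_c)] = 0.387 × 56400 × (315 − 7.43) × 14.8 / [1460 × (1 + 0.0724 × 14.8)] = 9.94×10^7 / 3024 = 32851 m³.
HRT = V/Q = 32851 m³ / 56400 m³·d⁻¹ = 0.5825 d × 24 = 13.98 h.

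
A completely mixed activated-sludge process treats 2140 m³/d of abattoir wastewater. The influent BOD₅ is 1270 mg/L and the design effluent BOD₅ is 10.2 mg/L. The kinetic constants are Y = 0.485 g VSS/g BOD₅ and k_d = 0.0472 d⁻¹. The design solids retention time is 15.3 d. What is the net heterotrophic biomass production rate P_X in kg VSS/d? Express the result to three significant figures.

Correct the yield for decay: Y_obs = Y/(1 + k_d θ_c) = 0.485 / (1 + 0.0472 × 15.3) = 0.485 / 1.722 = 0.2816.
ΔS = 1270 − 10.2 = 1260 mg/L, so the substrate removal rate is 2140 × 1260/1000 = 2696 kg BOD₅/d.
Biomass produced: P_X = Y_obs·Q·ΔS = 0.2816 × 2696 ≈ 759.2 kg VSS/d.

P_X ≈ 759 kg VSS/d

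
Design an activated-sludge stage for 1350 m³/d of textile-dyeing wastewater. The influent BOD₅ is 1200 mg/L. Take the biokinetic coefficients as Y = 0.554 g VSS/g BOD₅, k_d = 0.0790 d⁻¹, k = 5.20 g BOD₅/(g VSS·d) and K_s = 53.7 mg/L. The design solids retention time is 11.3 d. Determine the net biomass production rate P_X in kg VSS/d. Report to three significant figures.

P_X ≈ 473 kg VSS/d

From the Monod/SRT balance for a CMAS, S = K_s·(1+k_d θ_c)/[θ_c·(Y k − k_d) − 1] = 53.7 × (1 + 0.0790 × 11.3) / [11.3 × (0.554 × 5.20 − 0.0790) − 1] = 101.6 / 30.66 = 3.315 mg/L.
Y_obs = Y / (1 + k_d θ_c) = 0.554 / (1 + 0.0790 × 11.3) = 0.554 / 1.893 = 0.2927.
ΔS = 1200 − 3.31 = 1197 mg/L, so the substrate removal rate is 1350 × 1197/1000 = 1616 kg BOD₅/d.
P_X = Y_obs · Q(S₀ − S) = 0.2927 × 1616 = 472.9 kg VSS/d.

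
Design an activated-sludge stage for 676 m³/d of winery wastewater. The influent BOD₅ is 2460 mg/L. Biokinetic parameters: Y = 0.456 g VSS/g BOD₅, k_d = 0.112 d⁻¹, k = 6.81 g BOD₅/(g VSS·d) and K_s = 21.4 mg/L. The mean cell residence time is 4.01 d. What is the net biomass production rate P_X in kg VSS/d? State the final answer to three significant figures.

P_X ≈ 523 kg VSS/d

For a completely mixed reactor with recycle the Lawrence–McCarty relation gives S = K_s·(1 + k_d·θ_c) / [θ_c·(Y·k − k_d) − 1] = 21.4 × (1 + 0.112 × 4.01) / [4.01 × (0.456 × 6.81 − 0.112) − 1] = 31.01 / 11.00 = 2.818 mg/L.
Y_obs = Y / (1 + k_d θ_c) = 0.456 / (1 + 0.112 × 4.01) = 0.456 / 1.449 = 0.3147.
ΔS = 2460 − 2.82 = 2457 mg/L, so the substrate removal rate is 676 × 2457/1000 = 1661 kg BOD₅/d.
So the net sludge growth is P_X = 0.3147 × 1661 = 522.7 kg VSS/d.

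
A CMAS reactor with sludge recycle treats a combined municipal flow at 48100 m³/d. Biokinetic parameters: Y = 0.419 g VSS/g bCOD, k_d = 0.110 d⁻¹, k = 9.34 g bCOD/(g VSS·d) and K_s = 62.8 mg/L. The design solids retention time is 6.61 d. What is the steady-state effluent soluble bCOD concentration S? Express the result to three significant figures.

Effluent substrate depends only on kinetics and SRT: S = K_s(1 + k_d θ_c) / [θ_c(Yk − k_d) − 1] = 62.8 × (1 + 0.110 × 6.61) / [6.61 × (0.419 × 9.34 − 0.110) − 1] = 108.5 / 24.14 = 4.493 mg/L.

S ≈ 4.49 mg/L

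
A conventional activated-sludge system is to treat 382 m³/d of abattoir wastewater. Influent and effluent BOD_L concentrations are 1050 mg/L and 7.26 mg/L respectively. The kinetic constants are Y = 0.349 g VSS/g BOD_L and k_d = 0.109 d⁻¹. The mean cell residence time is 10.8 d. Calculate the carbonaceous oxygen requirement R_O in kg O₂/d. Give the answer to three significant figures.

R_O ≈ 308 kg O₂/d

Correct the yield for decay: Y_obs = Y/(1 + k_d θ_c) = 0.349 / (1 + 0.109 × 10.8) = 0.349 / 2.177 = 0.1603.
Mass of BOD_L removed per day: Q(S₀ − S) = 382 × 1043 g/m³ = 398.3 kg/d.
Net sludge production P_X = 0.1603 × 398.3 = 63.85 kg VSS/d.
R_O = Q·ΔS − 1.42 P_X = 398.3 − 90.67 = 307.7 kg O₂/d.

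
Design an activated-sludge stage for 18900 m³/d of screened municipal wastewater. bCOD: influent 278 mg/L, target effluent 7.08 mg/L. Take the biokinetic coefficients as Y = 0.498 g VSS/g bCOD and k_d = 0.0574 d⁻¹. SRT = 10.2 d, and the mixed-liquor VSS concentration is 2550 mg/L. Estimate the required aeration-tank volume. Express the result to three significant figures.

V ≈ 6430 m³

Steady-state biomass mass balance: V·X·(1 + k_d·θ_c) = Y·Q·(S₀ − S)·θ_c, so V = 0.498 × 18900 × (278 − 7.08) × 10.2 / [2550 × (1 + 0.0574 × 10.2)] = 2.6×10^7 / 4043 = 6433 m³.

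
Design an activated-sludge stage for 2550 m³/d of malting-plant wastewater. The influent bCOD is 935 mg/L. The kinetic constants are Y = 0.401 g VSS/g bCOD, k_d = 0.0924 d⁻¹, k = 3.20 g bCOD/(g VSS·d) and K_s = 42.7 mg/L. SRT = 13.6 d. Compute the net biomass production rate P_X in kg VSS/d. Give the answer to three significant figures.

For a completely mixed reactor with recycle the Lawrence–McCarty relation gives S = K_s·(1 + k_d·θ_c) / [θ_c·(Y·k − k_d) − 1] = 42.7 × (1 + 0.0924 × 13.6) / [13.6 × (0.401 × 3.20 − 0.0924) − 1] = 96.36 / 15.19 = 6.342 mg/L.
Y_obs = Y / (1 + k_d θ_c) = 0.401 / (1 + 0.0924 × 13.6) = 0.401 / 2.257 = 0.1777.
Substrate removed = Q·(S₀ − S) = 2550 m³/d × (935 − 6.34) g/m³ = 2.37×10^6 g/d = 2368 kg/d.
P_X = Y_obs · Q(S₀ − S) = 0.1777 × 2368 = 420.8 kg VSS/d.

P_X ≈ 421 kg VSS/d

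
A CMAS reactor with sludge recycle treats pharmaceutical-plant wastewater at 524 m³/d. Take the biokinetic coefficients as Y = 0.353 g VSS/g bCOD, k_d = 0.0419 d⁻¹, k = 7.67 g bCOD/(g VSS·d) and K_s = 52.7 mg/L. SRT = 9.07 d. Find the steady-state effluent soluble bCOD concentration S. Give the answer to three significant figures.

Effluent substrate depends only on kinetics and SRT: S = K_s(1 + k_d θ_c) / [θ_c(Yk − k_d) − 1] = 52.7 × (1 + 0.0419 × 9.07) / [9.07 × (0.353 × 7.67 − 0.0419) − 1] = 72.73 / 23.18 = 3.138 mg/L.

S ≈ 3.14 mg/L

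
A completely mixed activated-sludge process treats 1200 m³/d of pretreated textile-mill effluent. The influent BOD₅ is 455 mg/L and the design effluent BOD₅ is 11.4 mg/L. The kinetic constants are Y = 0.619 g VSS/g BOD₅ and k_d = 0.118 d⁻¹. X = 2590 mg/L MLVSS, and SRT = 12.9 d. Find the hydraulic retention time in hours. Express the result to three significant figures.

τ ≈ 13.0 h

Rearranging the biomass balance for a CMAS with decay, V = Y·Q·ΔS·θ_c / [X·(1+k_d θ_c)] = 0.619 × 1200 × (455 − 11.4) × 12.9 / [2590 × (1 + 0.118 × 12.9)] = 4.25×10^6 / 6532 = 650.7 m³.
HRT = V/Q = 650.7 m³ / 1200 m³·d⁻¹ = 0.5422 d × 24 = 13.01 h.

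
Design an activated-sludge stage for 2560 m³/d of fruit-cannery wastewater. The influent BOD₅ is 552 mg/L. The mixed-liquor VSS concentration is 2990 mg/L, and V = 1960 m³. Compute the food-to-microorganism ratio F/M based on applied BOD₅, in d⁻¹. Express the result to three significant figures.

F/M ≈ 0.241 d⁻¹

F/M = applied load / biomass = Q·S₀/(V·X) = 2560 × 552 / (1960 × 2990) = 0.2411 d⁻¹.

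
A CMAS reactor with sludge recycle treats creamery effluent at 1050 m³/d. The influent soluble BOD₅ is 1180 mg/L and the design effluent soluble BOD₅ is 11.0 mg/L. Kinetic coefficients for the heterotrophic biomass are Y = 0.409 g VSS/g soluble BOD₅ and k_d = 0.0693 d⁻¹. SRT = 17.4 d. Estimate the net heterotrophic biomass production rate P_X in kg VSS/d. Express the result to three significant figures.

P_X ≈ 228 kg VSS/d

Y_obs = Y / (1 + k_d θ_c) = 0.409 / (1 + 0.0693 × 17.4) = 0.409 / 2.206 = 0.1854.
Mass of soluble BOD₅ removed per day: Q(S₀ − S) = 1050 × 1169 g/m³ = 1227 kg/d.
Biomass produced: P_X = Y_obs·Q·ΔS = 0.1854 × 1227 ≈ 227.6 kg VSS/d.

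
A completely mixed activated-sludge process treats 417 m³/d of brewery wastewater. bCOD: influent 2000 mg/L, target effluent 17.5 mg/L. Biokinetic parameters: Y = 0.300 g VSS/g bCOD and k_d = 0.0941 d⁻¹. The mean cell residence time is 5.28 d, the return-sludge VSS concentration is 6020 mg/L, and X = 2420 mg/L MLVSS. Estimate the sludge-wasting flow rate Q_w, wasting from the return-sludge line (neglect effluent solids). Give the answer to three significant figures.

Rearranging the biomass balance for a CMAS with decay, V = Y·Q·ΔS·θ_c / [X·(1+k_d θ_c)] = 0.300 × 417 × (2000 − 17.5) × 5.28 / [2420 × (1 + 0.0941 × 5.28)] = 1.31×10^6 / 3622 = 361.5 m³.
Q_w = (V·X)/(θ_c X_r) = 361.5 × 2420 / (5.28 × 6020) = 27.52 m³/d.

Q_w ≈ 27.5 m³/d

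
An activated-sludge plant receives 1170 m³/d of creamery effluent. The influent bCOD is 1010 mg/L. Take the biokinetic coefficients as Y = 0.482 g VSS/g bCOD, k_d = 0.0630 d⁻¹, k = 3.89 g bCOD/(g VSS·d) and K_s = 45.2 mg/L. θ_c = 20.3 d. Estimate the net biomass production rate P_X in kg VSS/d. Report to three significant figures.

P_X ≈ 249 kg VSS/d

From the Monod/SRT balance for a CMAS, S = K_s·(1+k_d θ_c)/[θ_c·(Y k − k_d) − 1] = 45.2 × (1 + 0.0630 × 20.3) / [20.3 × (0.482 × 3.89 − 0.0630) − 1] = 103.0 / 35.78 = 2.879 mg/L.
Y_obs = Y / (1 + k_d θ_c) = 0.482 / (1 + 0.0630 × 20.3) = 0.482 / 2.279 = 0.2115.
Mass of bCOD removed per day: Q(S₀ − S) = 1170 × 1007 g/m³ = 1178 kg/d.
So the net sludge growth is P_X = 0.2115 × 1178 = 249.2 kg VSS/d.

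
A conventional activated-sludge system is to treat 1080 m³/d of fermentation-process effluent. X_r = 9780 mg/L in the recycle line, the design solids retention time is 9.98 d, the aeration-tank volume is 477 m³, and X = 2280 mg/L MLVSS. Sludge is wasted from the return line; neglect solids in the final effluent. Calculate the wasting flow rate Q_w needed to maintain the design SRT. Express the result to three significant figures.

Q_w = (V·X)/(θ_c X_r) = 477.0 × 2280 / (9.98 × 9780) = 11.14 m³/d.

Q_w ≈ 11.1 m³/d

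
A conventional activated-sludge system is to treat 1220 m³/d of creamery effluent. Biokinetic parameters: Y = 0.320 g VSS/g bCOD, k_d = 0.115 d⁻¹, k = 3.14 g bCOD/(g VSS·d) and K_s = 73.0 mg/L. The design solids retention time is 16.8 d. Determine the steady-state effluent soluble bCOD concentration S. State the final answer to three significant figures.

S ≈ 15.3 mg/L

Effluent substrate depends only on kinetics and SRT: S = K_s(1 + k_d θ_c) / [θ_c(Yk − k_d) − 1] = 73.0 × (1 + 0.115 × 16.8) / [16.8 × (0.320 × 3.14 − 0.115) − 1] = 214.0 / 13.95 = 15.34 mg/L.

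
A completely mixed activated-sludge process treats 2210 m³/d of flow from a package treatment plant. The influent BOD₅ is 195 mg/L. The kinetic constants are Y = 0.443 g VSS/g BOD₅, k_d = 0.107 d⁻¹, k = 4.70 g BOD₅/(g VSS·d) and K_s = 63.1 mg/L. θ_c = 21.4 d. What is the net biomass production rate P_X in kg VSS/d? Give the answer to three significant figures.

P_X ≈ 56.5 kg VSS/d

From the Monod/SRT balance for a CMAS, S = K_s·(1+k_d θ_c)/[θ_c·(Y k − k_d) − 1] = 63.1 × (1 + 0.107 × 21.4) / [21.4 × (0.443 × 4.70 − 0.107) − 1] = 207.6 / 41.27 = 5.030 mg/L.
The observed yield is Y_obs = Y/(1 + k_d·θ_c) = 0.443 / (1 + 0.107 × 21.4) = 0.443 / 3.290 = 0.1347 g VSS per g BOD₅ removed.
Substrate removed = Q·(S₀ − S) = 2210 m³/d × (195 − 5.03) g/m³ = 4.2×10^5 g/d = 419.8 kg/d.
Net biomass production P_X = Y_obs × Q·(S₀ − S) = 0.1347 × 419.8 = 56.53 kg VSS/d.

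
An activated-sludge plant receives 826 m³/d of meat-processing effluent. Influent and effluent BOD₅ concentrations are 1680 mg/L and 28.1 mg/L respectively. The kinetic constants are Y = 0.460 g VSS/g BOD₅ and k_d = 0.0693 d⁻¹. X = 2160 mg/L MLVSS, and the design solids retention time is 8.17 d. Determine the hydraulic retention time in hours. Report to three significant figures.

Rearranging the biomass balance for a CMAS with decay, V = Y·Q·ΔS·θ_c / [X·(1+k_d θ_c)] = 0.460 × 826 × (1680 − 28.1) × 8.17 / [2160 × (1 + 0.0693 × 8.17)] = 5.13×10^6 / 3383 = 1516 m³.
Hydraulic retention time τ = V/Q = 1516 / 826 = 1.835 d = 44.04 h.

τ ≈ 44.0 h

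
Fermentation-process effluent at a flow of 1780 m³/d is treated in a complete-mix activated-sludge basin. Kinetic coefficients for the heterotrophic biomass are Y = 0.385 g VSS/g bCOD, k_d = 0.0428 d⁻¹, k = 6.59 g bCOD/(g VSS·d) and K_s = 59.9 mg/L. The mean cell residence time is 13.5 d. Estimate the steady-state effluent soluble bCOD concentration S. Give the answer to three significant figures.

Effluent substrate depends only on kinetics and SRT: S = K_s(1 + k_d θ_c) / [θ_c(Yk − k_d) − 1] = 59.9 × (1 + 0.0428 × 13.5) / [13.5 × (0.385 × 6.59 − 0.0428) − 1] = 94.51 / 32.67 = 2.893 mg/L.

S ≈ 2.89 mg/L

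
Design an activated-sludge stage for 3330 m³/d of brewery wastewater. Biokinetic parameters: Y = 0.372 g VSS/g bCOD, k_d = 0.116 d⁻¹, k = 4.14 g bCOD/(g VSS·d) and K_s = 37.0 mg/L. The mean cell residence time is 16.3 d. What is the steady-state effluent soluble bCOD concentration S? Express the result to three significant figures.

For a completely mixed reactor with recycle the Lawrence–McCarty relation gives S = K_s·(1 + k_d·θ_c) / [θ_c·(Y·k − k_d) − 1] = 37.0 × (1 + 0.116 × 16.3) / [16.3 × (0.372 × 4.14 − 0.116) − 1] = 107.0 / 22.21 = 4.815 mg/L.

S ≈ 4.82 mg/L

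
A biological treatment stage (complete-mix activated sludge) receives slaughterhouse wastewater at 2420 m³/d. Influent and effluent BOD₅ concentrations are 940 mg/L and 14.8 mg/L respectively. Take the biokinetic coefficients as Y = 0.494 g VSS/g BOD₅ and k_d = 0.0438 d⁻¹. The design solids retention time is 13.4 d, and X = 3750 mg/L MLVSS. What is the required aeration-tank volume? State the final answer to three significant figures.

V ≈ 2490 m³

From the SRT design equation V = Y Q (S₀−S) θ_c / [X (1 + k_d θ_c)] = 0.494 × 2420 × (940 − 14.8) × 13.4 / [3750 × (1 + 0.0438 × 13.4)] = 1.48×10^7 / 5951 = 2491 m³.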